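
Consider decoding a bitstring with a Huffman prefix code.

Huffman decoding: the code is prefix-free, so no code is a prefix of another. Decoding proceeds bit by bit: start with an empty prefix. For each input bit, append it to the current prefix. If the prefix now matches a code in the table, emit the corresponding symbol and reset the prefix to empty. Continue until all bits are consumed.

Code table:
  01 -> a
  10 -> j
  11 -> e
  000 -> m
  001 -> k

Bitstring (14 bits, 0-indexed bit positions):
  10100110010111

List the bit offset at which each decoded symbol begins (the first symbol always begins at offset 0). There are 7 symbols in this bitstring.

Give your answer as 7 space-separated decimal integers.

Bit 0: prefix='1' (no match yet)
Bit 1: prefix='10' -> emit 'j', reset
Bit 2: prefix='1' (no match yet)
Bit 3: prefix='10' -> emit 'j', reset
Bit 4: prefix='0' (no match yet)
Bit 5: prefix='01' -> emit 'a', reset
Bit 6: prefix='1' (no match yet)
Bit 7: prefix='10' -> emit 'j', reset
Bit 8: prefix='0' (no match yet)
Bit 9: prefix='01' -> emit 'a', reset
Bit 10: prefix='0' (no match yet)
Bit 11: prefix='01' -> emit 'a', reset
Bit 12: prefix='1' (no match yet)
Bit 13: prefix='11' -> emit 'e', reset

Answer: 0 2 4 6 8 10 12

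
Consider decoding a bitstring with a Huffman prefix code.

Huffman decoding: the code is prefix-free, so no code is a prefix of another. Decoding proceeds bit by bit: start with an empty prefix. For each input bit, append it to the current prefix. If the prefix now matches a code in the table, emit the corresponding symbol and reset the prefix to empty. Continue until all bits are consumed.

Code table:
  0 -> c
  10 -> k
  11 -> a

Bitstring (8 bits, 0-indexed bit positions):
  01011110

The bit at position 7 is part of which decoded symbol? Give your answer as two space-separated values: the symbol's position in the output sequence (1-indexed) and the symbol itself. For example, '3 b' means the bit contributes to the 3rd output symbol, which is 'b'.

Answer: 5 c

Derivation:
Bit 0: prefix='0' -> emit 'c', reset
Bit 1: prefix='1' (no match yet)
Bit 2: prefix='10' -> emit 'k', reset
Bit 3: prefix='1' (no match yet)
Bit 4: prefix='11' -> emit 'a', reset
Bit 5: prefix='1' (no match yet)
Bit 6: prefix='11' -> emit 'a', reset
Bit 7: prefix='0' -> emit 'c', reset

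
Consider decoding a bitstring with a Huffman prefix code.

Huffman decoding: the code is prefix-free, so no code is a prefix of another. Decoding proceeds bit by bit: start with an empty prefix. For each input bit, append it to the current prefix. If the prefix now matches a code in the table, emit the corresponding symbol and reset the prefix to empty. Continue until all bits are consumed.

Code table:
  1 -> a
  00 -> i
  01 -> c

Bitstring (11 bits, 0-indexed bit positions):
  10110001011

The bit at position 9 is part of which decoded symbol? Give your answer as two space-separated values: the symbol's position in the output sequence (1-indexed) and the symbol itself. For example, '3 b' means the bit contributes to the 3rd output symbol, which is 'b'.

Answer: 6 c

Derivation:
Bit 0: prefix='1' -> emit 'a', reset
Bit 1: prefix='0' (no match yet)
Bit 2: prefix='01' -> emit 'c', reset
Bit 3: prefix='1' -> emit 'a', reset
Bit 4: prefix='0' (no match yet)
Bit 5: prefix='00' -> emit 'i', reset
Bit 6: prefix='0' (no match yet)
Bit 7: prefix='01' -> emit 'c', reset
Bit 8: prefix='0' (no match yet)
Bit 9: prefix='01' -> emit 'c', reset
Bit 10: prefix='1' -> emit 'a', reset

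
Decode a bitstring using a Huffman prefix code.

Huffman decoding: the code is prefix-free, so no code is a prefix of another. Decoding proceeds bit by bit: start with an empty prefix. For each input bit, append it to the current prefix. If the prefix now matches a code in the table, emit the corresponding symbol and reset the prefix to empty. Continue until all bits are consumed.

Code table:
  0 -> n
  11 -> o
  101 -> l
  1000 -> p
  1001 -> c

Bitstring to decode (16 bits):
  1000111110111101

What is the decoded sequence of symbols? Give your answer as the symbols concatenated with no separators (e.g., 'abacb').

Bit 0: prefix='1' (no match yet)
Bit 1: prefix='10' (no match yet)
Bit 2: prefix='100' (no match yet)
Bit 3: prefix='1000' -> emit 'p', reset
Bit 4: prefix='1' (no match yet)
Bit 5: prefix='11' -> emit 'o', reset
Bit 6: prefix='1' (no match yet)
Bit 7: prefix='11' -> emit 'o', reset
Bit 8: prefix='1' (no match yet)
Bit 9: prefix='10' (no match yet)
Bit 10: prefix='101' -> emit 'l', reset
Bit 11: prefix='1' (no match yet)
Bit 12: prefix='11' -> emit 'o', reset
Bit 13: prefix='1' (no match yet)
Bit 14: prefix='10' (no match yet)
Bit 15: prefix='101' -> emit 'l', reset

Answer: poolol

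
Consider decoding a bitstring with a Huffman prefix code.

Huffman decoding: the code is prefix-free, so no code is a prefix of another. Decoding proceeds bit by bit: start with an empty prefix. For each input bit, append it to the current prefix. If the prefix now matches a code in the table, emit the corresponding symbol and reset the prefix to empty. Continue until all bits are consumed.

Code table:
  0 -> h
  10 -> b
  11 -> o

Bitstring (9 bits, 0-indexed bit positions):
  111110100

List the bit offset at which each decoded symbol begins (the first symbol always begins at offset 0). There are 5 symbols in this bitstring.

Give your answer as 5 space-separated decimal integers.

Answer: 0 2 4 6 8

Derivation:
Bit 0: prefix='1' (no match yet)
Bit 1: prefix='11' -> emit 'o', reset
Bit 2: prefix='1' (no match yet)
Bit 3: prefix='11' -> emit 'o', reset
Bit 4: prefix='1' (no match yet)
Bit 5: prefix='10' -> emit 'b', reset
Bit 6: prefix='1' (no match yet)
Bit 7: prefix='10' -> emit 'b', reset
Bit 8: prefix='0' -> emit 'h', reset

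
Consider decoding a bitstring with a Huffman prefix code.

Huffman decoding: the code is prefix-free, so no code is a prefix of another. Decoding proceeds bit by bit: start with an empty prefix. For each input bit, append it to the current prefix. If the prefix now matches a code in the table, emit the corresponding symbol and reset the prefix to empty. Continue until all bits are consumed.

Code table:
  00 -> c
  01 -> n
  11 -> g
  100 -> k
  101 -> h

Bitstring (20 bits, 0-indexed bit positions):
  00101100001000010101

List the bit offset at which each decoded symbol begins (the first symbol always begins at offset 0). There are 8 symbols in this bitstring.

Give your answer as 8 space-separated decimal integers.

Bit 0: prefix='0' (no match yet)
Bit 1: prefix='00' -> emit 'c', reset
Bit 2: prefix='1' (no match yet)
Bit 3: prefix='10' (no match yet)
Bit 4: prefix='101' -> emit 'h', reset
Bit 5: prefix='1' (no match yet)
Bit 6: prefix='10' (no match yet)
Bit 7: prefix='100' -> emit 'k', reset
Bit 8: prefix='0' (no match yet)
Bit 9: prefix='00' -> emit 'c', reset
Bit 10: prefix='1' (no match yet)
Bit 11: prefix='10' (no match yet)
Bit 12: prefix='100' -> emit 'k', reset
Bit 13: prefix='0' (no match yet)
Bit 14: prefix='00' -> emit 'c', reset
Bit 15: prefix='1' (no match yet)
Bit 16: prefix='10' (no match yet)
Bit 17: prefix='101' -> emit 'h', reset
Bit 18: prefix='0' (no match yet)
Bit 19: prefix='01' -> emit 'n', reset

Answer: 0 2 5 8 10 13 15 18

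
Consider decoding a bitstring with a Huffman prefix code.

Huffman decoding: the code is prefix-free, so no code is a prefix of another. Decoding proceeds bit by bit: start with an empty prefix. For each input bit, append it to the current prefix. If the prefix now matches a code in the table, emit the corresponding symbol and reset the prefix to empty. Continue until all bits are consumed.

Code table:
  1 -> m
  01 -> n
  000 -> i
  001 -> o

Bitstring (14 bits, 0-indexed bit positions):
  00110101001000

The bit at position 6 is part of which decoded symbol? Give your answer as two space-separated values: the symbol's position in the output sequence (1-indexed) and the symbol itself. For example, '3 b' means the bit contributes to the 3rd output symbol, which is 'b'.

Bit 0: prefix='0' (no match yet)
Bit 1: prefix='00' (no match yet)
Bit 2: prefix='001' -> emit 'o', reset
Bit 3: prefix='1' -> emit 'm', reset
Bit 4: prefix='0' (no match yet)
Bit 5: prefix='01' -> emit 'n', reset
Bit 6: prefix='0' (no match yet)
Bit 7: prefix='01' -> emit 'n', reset
Bit 8: prefix='0' (no match yet)
Bit 9: prefix='00' (no match yet)
Bit 10: prefix='001' -> emit 'o', reset

Answer: 4 n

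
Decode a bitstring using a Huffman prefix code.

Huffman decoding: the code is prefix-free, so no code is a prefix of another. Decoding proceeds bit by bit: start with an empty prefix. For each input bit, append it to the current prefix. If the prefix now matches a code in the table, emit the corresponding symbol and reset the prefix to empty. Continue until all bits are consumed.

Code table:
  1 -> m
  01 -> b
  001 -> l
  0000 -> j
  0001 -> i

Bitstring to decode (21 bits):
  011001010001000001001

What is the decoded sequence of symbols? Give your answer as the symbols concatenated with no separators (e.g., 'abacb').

Answer: bmlbijbl

Derivation:
Bit 0: prefix='0' (no match yet)
Bit 1: prefix='01' -> emit 'b', reset
Bit 2: prefix='1' -> emit 'm', reset
Bit 3: prefix='0' (no match yet)
Bit 4: prefix='00' (no match yet)
Bit 5: prefix='001' -> emit 'l', reset
Bit 6: prefix='0' (no match yet)
Bit 7: prefix='01' -> emit 'b', reset
Bit 8: prefix='0' (no match yet)
Bit 9: prefix='00' (no match yet)
Bit 10: prefix='000' (no match yet)
Bit 11: prefix='0001' -> emit 'i', reset
Bit 12: prefix='0' (no match yet)
Bit 13: prefix='00' (no match yet)
Bit 14: prefix='000' (no match yet)
Bit 15: prefix='0000' -> emit 'j', reset
Bit 16: prefix='0' (no match yet)
Bit 17: prefix='01' -> emit 'b', reset
Bit 18: prefix='0' (no match yet)
Bit 19: prefix='00' (no match yet)
Bit 20: prefix='001' -> emit 'l', reset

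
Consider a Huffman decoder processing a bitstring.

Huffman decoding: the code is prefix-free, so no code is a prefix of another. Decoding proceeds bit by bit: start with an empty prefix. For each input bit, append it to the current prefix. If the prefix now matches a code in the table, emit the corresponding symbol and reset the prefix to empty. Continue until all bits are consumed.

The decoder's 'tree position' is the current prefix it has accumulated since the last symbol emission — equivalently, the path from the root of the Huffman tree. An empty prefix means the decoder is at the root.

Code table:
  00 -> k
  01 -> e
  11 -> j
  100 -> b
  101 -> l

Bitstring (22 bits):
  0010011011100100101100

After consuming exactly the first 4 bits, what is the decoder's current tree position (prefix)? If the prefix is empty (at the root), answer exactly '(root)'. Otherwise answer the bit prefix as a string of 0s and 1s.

Answer: 10

Derivation:
Bit 0: prefix='0' (no match yet)
Bit 1: prefix='00' -> emit 'k', reset
Bit 2: prefix='1' (no match yet)
Bit 3: prefix='10' (no match yet)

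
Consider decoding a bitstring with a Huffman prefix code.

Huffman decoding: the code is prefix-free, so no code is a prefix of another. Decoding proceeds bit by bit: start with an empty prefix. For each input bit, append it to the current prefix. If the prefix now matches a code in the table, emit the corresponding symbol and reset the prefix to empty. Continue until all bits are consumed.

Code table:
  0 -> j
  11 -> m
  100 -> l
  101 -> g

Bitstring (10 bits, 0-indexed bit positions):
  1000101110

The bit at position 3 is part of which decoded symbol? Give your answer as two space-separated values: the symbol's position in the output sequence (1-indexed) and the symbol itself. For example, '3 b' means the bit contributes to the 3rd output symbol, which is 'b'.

Answer: 2 j

Derivation:
Bit 0: prefix='1' (no match yet)
Bit 1: prefix='10' (no match yet)
Bit 2: prefix='100' -> emit 'l', reset
Bit 3: prefix='0' -> emit 'j', reset
Bit 4: prefix='1' (no match yet)
Bit 5: prefix='10' (no match yet)
Bit 6: prefix='101' -> emit 'g', reset
Bit 7: prefix='1' (no match yet)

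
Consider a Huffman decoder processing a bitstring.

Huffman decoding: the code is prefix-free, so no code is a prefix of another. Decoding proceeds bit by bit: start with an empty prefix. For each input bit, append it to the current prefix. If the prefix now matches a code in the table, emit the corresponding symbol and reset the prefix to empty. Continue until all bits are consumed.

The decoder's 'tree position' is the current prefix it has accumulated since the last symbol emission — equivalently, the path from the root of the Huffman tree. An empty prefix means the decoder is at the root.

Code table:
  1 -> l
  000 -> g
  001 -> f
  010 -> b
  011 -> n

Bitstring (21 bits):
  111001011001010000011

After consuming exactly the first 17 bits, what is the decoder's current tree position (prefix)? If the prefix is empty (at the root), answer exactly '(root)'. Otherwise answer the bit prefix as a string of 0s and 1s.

Answer: 00

Derivation:
Bit 0: prefix='1' -> emit 'l', reset
Bit 1: prefix='1' -> emit 'l', reset
Bit 2: prefix='1' -> emit 'l', reset
Bit 3: prefix='0' (no match yet)
Bit 4: prefix='00' (no match yet)
Bit 5: prefix='001' -> emit 'f', reset
Bit 6: prefix='0' (no match yet)
Bit 7: prefix='01' (no match yet)
Bit 8: prefix='011' -> emit 'n', reset
Bit 9: prefix='0' (no match yet)
Bit 10: prefix='00' (no match yet)
Bit 11: prefix='001' -> emit 'f', reset
Bit 12: prefix='0' (no match yet)
Bit 13: prefix='01' (no match yet)
Bit 14: prefix='010' -> emit 'b', reset
Bit 15: prefix='0' (no match yet)
Bit 16: prefix='00' (no match yet)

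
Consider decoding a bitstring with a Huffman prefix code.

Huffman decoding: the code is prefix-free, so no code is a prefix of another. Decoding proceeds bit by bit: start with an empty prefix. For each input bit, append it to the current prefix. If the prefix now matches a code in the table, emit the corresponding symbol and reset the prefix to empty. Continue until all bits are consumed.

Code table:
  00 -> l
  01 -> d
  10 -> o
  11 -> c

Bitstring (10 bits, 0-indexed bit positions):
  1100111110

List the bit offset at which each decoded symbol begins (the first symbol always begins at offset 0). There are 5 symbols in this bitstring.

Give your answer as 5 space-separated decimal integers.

Answer: 0 2 4 6 8

Derivation:
Bit 0: prefix='1' (no match yet)
Bit 1: prefix='11' -> emit 'c', reset
Bit 2: prefix='0' (no match yet)
Bit 3: prefix='00' -> emit 'l', reset
Bit 4: prefix='1' (no match yet)
Bit 5: prefix='11' -> emit 'c', reset
Bit 6: prefix='1' (no match yet)
Bit 7: prefix='11' -> emit 'c', reset
Bit 8: prefix='1' (no match yet)
Bit 9: prefix='10' -> emit 'o', reset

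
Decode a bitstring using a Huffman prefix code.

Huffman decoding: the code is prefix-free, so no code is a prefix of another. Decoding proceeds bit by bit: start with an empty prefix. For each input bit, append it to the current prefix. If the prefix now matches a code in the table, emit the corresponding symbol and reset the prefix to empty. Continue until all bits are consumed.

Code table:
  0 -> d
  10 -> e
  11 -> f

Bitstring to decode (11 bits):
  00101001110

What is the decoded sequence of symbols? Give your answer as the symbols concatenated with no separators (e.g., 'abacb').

Answer: ddeedfe

Derivation:
Bit 0: prefix='0' -> emit 'd', reset
Bit 1: prefix='0' -> emit 'd', reset
Bit 2: prefix='1' (no match yet)
Bit 3: prefix='10' -> emit 'e', reset
Bit 4: prefix='1' (no match yet)
Bit 5: prefix='10' -> emit 'e', reset
Bit 6: prefix='0' -> emit 'd', reset
Bit 7: prefix='1' (no match yet)
Bit 8: prefix='11' -> emit 'f', reset
Bit 9: prefix='1' (no match yet)
Bit 10: prefix='10' -> emit 'e', reset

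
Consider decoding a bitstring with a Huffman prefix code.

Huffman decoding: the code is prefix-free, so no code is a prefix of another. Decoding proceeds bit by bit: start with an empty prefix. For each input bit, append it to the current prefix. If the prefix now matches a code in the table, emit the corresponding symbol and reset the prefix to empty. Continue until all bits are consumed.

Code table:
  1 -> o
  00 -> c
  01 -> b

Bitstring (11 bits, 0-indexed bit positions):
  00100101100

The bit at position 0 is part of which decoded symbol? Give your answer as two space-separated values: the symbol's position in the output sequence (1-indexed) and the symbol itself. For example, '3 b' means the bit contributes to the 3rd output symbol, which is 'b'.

Answer: 1 c

Derivation:
Bit 0: prefix='0' (no match yet)
Bit 1: prefix='00' -> emit 'c', reset
Bit 2: prefix='1' -> emit 'o', reset
Bit 3: prefix='0' (no match yet)
Bit 4: prefix='00' -> emit 'c', reset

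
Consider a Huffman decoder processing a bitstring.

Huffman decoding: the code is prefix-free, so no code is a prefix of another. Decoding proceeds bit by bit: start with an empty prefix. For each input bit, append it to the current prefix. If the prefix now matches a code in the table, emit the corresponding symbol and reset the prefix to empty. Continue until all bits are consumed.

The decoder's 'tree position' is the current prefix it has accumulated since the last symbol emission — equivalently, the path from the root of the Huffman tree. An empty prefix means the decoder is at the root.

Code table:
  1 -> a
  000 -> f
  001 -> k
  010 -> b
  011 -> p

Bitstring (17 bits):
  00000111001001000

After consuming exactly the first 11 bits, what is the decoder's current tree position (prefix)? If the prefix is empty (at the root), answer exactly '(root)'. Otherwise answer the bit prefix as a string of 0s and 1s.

Answer: (root)

Derivation:
Bit 0: prefix='0' (no match yet)
Bit 1: prefix='00' (no match yet)
Bit 2: prefix='000' -> emit 'f', reset
Bit 3: prefix='0' (no match yet)
Bit 4: prefix='00' (no match yet)
Bit 5: prefix='001' -> emit 'k', reset
Bit 6: prefix='1' -> emit 'a', reset
Bit 7: prefix='1' -> emit 'a', reset
Bit 8: prefix='0' (no match yet)
Bit 9: prefix='00' (no match yet)
Bit 10: prefix='001' -> emit 'k', reset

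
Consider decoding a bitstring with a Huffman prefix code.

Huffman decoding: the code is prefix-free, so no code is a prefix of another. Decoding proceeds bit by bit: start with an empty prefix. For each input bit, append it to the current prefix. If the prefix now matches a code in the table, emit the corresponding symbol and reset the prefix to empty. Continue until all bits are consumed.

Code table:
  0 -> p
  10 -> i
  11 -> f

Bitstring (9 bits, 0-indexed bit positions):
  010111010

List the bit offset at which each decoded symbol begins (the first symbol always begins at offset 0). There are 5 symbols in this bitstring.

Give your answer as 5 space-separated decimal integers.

Answer: 0 1 3 5 7

Derivation:
Bit 0: prefix='0' -> emit 'p', reset
Bit 1: prefix='1' (no match yet)
Bit 2: prefix='10' -> emit 'i', reset
Bit 3: prefix='1' (no match yet)
Bit 4: prefix='11' -> emit 'f', reset
Bit 5: prefix='1' (no match yet)
Bit 6: prefix='10' -> emit 'i', reset
Bit 7: prefix='1' (no match yet)
Bit 8: prefix='10' -> emit 'i', reset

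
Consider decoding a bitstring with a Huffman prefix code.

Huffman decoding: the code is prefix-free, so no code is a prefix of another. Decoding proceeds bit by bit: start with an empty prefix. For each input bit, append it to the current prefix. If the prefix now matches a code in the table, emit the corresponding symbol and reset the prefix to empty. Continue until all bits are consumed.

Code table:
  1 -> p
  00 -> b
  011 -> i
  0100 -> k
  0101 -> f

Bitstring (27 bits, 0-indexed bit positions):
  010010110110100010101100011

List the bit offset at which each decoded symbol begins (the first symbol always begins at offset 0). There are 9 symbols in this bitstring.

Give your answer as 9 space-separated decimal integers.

Bit 0: prefix='0' (no match yet)
Bit 1: prefix='01' (no match yet)
Bit 2: prefix='010' (no match yet)
Bit 3: prefix='0100' -> emit 'k', reset
Bit 4: prefix='1' -> emit 'p', reset
Bit 5: prefix='0' (no match yet)
Bit 6: prefix='01' (no match yet)
Bit 7: prefix='011' -> emit 'i', reset
Bit 8: prefix='0' (no match yet)
Bit 9: prefix='01' (no match yet)
Bit 10: prefix='011' -> emit 'i', reset
Bit 11: prefix='0' (no match yet)
Bit 12: prefix='01' (no match yet)
Bit 13: prefix='010' (no match yet)
Bit 14: prefix='0100' -> emit 'k', reset
Bit 15: prefix='0' (no match yet)
Bit 16: prefix='01' (no match yet)
Bit 17: prefix='010' (no match yet)
Bit 18: prefix='0101' -> emit 'f', reset
Bit 19: prefix='0' (no match yet)
Bit 20: prefix='01' (no match yet)
Bit 21: prefix='011' -> emit 'i', reset
Bit 22: prefix='0' (no match yet)
Bit 23: prefix='00' -> emit 'b', reset
Bit 24: prefix='0' (no match yet)
Bit 25: prefix='01' (no match yet)
Bit 26: prefix='011' -> emit 'i', reset

Answer: 0 4 5 8 11 15 19 22 24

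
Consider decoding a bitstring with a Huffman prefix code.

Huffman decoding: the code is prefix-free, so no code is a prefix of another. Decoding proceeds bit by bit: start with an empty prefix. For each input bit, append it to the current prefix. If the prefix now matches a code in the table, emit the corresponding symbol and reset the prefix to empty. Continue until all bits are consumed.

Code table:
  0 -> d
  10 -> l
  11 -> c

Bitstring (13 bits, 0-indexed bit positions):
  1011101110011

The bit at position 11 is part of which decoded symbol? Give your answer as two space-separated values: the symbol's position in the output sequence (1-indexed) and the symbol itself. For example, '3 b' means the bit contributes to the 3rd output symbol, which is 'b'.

Bit 0: prefix='1' (no match yet)
Bit 1: prefix='10' -> emit 'l', reset
Bit 2: prefix='1' (no match yet)
Bit 3: prefix='11' -> emit 'c', reset
Bit 4: prefix='1' (no match yet)
Bit 5: prefix='10' -> emit 'l', reset
Bit 6: prefix='1' (no match yet)
Bit 7: prefix='11' -> emit 'c', reset
Bit 8: prefix='1' (no match yet)
Bit 9: prefix='10' -> emit 'l', reset
Bit 10: prefix='0' -> emit 'd', reset
Bit 11: prefix='1' (no match yet)
Bit 12: prefix='11' -> emit 'c', reset

Answer: 7 c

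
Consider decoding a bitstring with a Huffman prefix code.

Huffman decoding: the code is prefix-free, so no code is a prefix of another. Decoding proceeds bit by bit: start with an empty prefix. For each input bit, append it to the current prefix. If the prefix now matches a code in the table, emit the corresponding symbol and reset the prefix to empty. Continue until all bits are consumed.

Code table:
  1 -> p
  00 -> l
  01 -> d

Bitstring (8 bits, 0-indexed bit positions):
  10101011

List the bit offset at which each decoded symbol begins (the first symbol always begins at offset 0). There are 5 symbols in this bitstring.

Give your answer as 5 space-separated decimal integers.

Answer: 0 1 3 5 7

Derivation:
Bit 0: prefix='1' -> emit 'p', reset
Bit 1: prefix='0' (no match yet)
Bit 2: prefix='01' -> emit 'd', reset
Bit 3: prefix='0' (no match yet)
Bit 4: prefix='01' -> emit 'd', reset
Bit 5: prefix='0' (no match yet)
Bit 6: prefix='01' -> emit 'd', reset
Bit 7: prefix='1' -> emit 'p', reset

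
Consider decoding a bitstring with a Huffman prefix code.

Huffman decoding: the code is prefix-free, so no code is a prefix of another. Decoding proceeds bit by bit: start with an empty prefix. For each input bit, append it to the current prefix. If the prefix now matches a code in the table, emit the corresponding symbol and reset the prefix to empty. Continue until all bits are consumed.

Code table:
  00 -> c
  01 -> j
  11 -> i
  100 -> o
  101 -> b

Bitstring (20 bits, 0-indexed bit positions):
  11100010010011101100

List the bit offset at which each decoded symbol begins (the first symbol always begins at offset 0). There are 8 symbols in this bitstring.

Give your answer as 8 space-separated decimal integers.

Bit 0: prefix='1' (no match yet)
Bit 1: prefix='11' -> emit 'i', reset
Bit 2: prefix='1' (no match yet)
Bit 3: prefix='10' (no match yet)
Bit 4: prefix='100' -> emit 'o', reset
Bit 5: prefix='0' (no match yet)
Bit 6: prefix='01' -> emit 'j', reset
Bit 7: prefix='0' (no match yet)
Bit 8: prefix='00' -> emit 'c', reset
Bit 9: prefix='1' (no match yet)
Bit 10: prefix='10' (no match yet)
Bit 11: prefix='100' -> emit 'o', reset
Bit 12: prefix='1' (no match yet)
Bit 13: prefix='11' -> emit 'i', reset
Bit 14: prefix='1' (no match yet)
Bit 15: prefix='10' (no match yet)
Bit 16: prefix='101' -> emit 'b', reset
Bit 17: prefix='1' (no match yet)
Bit 18: prefix='10' (no match yet)
Bit 19: prefix='100' -> emit 'o', reset

Answer: 0 2 5 7 9 12 14 17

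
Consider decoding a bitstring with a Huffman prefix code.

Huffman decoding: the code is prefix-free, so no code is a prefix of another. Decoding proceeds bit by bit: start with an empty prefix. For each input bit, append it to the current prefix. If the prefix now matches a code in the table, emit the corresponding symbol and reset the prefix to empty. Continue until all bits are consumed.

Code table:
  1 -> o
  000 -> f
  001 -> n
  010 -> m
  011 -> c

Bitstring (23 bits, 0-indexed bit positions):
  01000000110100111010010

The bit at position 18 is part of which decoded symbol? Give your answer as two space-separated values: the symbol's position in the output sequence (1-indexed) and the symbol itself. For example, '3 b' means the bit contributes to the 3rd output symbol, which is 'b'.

Bit 0: prefix='0' (no match yet)
Bit 1: prefix='01' (no match yet)
Bit 2: prefix='010' -> emit 'm', reset
Bit 3: prefix='0' (no match yet)
Bit 4: prefix='00' (no match yet)
Bit 5: prefix='000' -> emit 'f', reset
Bit 6: prefix='0' (no match yet)
Bit 7: prefix='00' (no match yet)
Bit 8: prefix='001' -> emit 'n', reset
Bit 9: prefix='1' -> emit 'o', reset
Bit 10: prefix='0' (no match yet)
Bit 11: prefix='01' (no match yet)
Bit 12: prefix='010' -> emit 'm', reset
Bit 13: prefix='0' (no match yet)
Bit 14: prefix='01' (no match yet)
Bit 15: prefix='011' -> emit 'c', reset
Bit 16: prefix='1' -> emit 'o', reset
Bit 17: prefix='0' (no match yet)
Bit 18: prefix='01' (no match yet)
Bit 19: prefix='010' -> emit 'm', reset
Bit 20: prefix='0' (no match yet)
Bit 21: prefix='01' (no match yet)
Bit 22: prefix='010' -> emit 'm', reset

Answer: 8 m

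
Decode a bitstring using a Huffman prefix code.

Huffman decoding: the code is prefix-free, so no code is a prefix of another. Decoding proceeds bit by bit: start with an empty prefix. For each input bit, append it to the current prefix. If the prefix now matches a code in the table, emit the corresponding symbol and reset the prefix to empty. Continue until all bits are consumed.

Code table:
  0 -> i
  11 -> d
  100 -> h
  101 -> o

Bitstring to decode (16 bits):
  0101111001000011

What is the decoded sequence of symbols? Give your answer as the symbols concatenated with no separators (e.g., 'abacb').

Answer: iodhhiid

Derivation:
Bit 0: prefix='0' -> emit 'i', reset
Bit 1: prefix='1' (no match yet)
Bit 2: prefix='10' (no match yet)
Bit 3: prefix='101' -> emit 'o', reset
Bit 4: prefix='1' (no match yet)
Bit 5: prefix='11' -> emit 'd', reset
Bit 6: prefix='1' (no match yet)
Bit 7: prefix='10' (no match yet)
Bit 8: prefix='100' -> emit 'h', reset
Bit 9: prefix='1' (no match yet)
Bit 10: prefix='10' (no match yet)
Bit 11: prefix='100' -> emit 'h', reset
Bit 12: prefix='0' -> emit 'i', reset
Bit 13: prefix='0' -> emit 'i', reset
Bit 14: prefix='1' (no match yet)
Bit 15: prefix='11' -> emit 'd', reset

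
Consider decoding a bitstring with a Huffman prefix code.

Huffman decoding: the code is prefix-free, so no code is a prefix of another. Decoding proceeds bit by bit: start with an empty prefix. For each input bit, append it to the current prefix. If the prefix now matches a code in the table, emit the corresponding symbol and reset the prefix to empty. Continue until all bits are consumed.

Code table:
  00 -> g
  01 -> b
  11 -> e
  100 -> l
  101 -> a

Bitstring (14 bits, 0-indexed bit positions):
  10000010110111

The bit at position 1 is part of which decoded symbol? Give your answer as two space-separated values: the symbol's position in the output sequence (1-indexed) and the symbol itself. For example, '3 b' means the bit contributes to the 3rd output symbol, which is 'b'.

Answer: 1 l

Derivation:
Bit 0: prefix='1' (no match yet)
Bit 1: prefix='10' (no match yet)
Bit 2: prefix='100' -> emit 'l', reset
Bit 3: prefix='0' (no match yet)
Bit 4: prefix='00' -> emit 'g', reset
Bit 5: prefix='0' (no match yet)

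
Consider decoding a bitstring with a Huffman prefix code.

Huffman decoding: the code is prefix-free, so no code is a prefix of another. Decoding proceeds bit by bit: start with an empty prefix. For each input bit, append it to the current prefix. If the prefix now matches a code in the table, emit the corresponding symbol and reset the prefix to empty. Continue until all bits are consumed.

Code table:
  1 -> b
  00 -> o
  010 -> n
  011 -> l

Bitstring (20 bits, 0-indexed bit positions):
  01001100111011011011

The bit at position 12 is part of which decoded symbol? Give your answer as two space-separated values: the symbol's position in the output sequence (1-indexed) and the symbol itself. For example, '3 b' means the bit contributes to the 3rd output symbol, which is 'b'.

Bit 0: prefix='0' (no match yet)
Bit 1: prefix='01' (no match yet)
Bit 2: prefix='010' -> emit 'n', reset
Bit 3: prefix='0' (no match yet)
Bit 4: prefix='01' (no match yet)
Bit 5: prefix='011' -> emit 'l', reset
Bit 6: prefix='0' (no match yet)
Bit 7: prefix='00' -> emit 'o', reset
Bit 8: prefix='1' -> emit 'b', reset
Bit 9: prefix='1' -> emit 'b', reset
Bit 10: prefix='1' -> emit 'b', reset
Bit 11: prefix='0' (no match yet)
Bit 12: prefix='01' (no match yet)
Bit 13: prefix='011' -> emit 'l', reset
Bit 14: prefix='0' (no match yet)
Bit 15: prefix='01' (no match yet)
Bit 16: prefix='011' -> emit 'l', reset

Answer: 7 l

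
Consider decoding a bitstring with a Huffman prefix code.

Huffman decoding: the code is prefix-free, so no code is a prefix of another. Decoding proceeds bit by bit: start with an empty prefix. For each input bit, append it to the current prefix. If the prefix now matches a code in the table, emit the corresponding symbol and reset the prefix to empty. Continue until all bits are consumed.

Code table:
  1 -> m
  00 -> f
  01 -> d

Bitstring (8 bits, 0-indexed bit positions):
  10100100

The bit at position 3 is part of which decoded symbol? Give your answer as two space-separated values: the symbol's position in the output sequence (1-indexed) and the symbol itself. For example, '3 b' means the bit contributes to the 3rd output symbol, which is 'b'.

Bit 0: prefix='1' -> emit 'm', reset
Bit 1: prefix='0' (no match yet)
Bit 2: prefix='01' -> emit 'd', reset
Bit 3: prefix='0' (no match yet)
Bit 4: prefix='00' -> emit 'f', reset
Bit 5: prefix='1' -> emit 'm', reset
Bit 6: prefix='0' (no match yet)
Bit 7: prefix='00' -> emit 'f', reset

Answer: 3 f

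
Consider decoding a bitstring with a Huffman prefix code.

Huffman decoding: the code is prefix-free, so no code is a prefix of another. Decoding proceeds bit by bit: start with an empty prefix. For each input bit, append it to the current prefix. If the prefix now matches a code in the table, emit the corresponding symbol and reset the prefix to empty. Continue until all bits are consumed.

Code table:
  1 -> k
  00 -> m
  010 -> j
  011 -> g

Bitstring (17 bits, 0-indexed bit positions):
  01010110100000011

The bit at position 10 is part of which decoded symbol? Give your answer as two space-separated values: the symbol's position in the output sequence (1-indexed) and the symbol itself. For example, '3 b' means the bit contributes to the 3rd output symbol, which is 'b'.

Bit 0: prefix='0' (no match yet)
Bit 1: prefix='01' (no match yet)
Bit 2: prefix='010' -> emit 'j', reset
Bit 3: prefix='1' -> emit 'k', reset
Bit 4: prefix='0' (no match yet)
Bit 5: prefix='01' (no match yet)
Bit 6: prefix='011' -> emit 'g', reset
Bit 7: prefix='0' (no match yet)
Bit 8: prefix='01' (no match yet)
Bit 9: prefix='010' -> emit 'j', reset
Bit 10: prefix='0' (no match yet)
Bit 11: prefix='00' -> emit 'm', reset
Bit 12: prefix='0' (no match yet)
Bit 13: prefix='00' -> emit 'm', reset
Bit 14: prefix='0' (no match yet)

Answer: 5 m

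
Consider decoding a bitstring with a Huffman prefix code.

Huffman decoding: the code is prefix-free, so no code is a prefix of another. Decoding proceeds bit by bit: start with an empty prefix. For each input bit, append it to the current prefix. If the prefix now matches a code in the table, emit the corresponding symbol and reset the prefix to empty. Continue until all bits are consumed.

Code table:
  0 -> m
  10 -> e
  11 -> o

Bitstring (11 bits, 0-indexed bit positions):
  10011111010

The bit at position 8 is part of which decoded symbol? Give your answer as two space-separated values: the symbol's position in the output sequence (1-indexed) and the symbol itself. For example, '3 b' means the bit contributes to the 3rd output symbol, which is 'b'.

Bit 0: prefix='1' (no match yet)
Bit 1: prefix='10' -> emit 'e', reset
Bit 2: prefix='0' -> emit 'm', reset
Bit 3: prefix='1' (no match yet)
Bit 4: prefix='11' -> emit 'o', reset
Bit 5: prefix='1' (no match yet)
Bit 6: prefix='11' -> emit 'o', reset
Bit 7: prefix='1' (no match yet)
Bit 8: prefix='10' -> emit 'e', reset
Bit 9: prefix='1' (no match yet)
Bit 10: prefix='10' -> emit 'e', reset

Answer: 5 e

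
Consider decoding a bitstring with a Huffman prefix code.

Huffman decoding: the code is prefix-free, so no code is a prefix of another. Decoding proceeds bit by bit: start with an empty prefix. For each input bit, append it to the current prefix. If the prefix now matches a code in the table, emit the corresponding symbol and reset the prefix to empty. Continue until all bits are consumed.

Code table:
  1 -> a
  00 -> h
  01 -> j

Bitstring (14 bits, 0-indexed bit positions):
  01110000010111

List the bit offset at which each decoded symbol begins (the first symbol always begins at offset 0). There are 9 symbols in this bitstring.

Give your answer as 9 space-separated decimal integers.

Answer: 0 2 3 4 6 8 10 12 13

Derivation:
Bit 0: prefix='0' (no match yet)
Bit 1: prefix='01' -> emit 'j', reset
Bit 2: prefix='1' -> emit 'a', reset
Bit 3: prefix='1' -> emit 'a', reset
Bit 4: prefix='0' (no match yet)
Bit 5: prefix='00' -> emit 'h', reset
Bit 6: prefix='0' (no match yet)
Bit 7: prefix='00' -> emit 'h', reset
Bit 8: prefix='0' (no match yet)
Bit 9: prefix='01' -> emit 'j', reset
Bit 10: prefix='0' (no match yet)
Bit 11: prefix='01' -> emit 'j', reset
Bit 12: prefix='1' -> emit 'a', reset
Bit 13: prefix='1' -> emit 'a', reset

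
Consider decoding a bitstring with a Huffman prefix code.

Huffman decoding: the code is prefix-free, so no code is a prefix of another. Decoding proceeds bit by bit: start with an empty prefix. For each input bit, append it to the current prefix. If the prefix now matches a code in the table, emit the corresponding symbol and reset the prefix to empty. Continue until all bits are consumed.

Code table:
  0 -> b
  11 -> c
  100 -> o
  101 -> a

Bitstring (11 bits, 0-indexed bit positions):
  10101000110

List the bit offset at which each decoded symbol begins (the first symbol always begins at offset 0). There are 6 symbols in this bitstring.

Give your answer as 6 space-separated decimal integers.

Bit 0: prefix='1' (no match yet)
Bit 1: prefix='10' (no match yet)
Bit 2: prefix='101' -> emit 'a', reset
Bit 3: prefix='0' -> emit 'b', reset
Bit 4: prefix='1' (no match yet)
Bit 5: prefix='10' (no match yet)
Bit 6: prefix='100' -> emit 'o', reset
Bit 7: prefix='0' -> emit 'b', reset
Bit 8: prefix='1' (no match yet)
Bit 9: prefix='11' -> emit 'c', reset
Bit 10: prefix='0' -> emit 'b', reset

Answer: 0 3 4 7 8 10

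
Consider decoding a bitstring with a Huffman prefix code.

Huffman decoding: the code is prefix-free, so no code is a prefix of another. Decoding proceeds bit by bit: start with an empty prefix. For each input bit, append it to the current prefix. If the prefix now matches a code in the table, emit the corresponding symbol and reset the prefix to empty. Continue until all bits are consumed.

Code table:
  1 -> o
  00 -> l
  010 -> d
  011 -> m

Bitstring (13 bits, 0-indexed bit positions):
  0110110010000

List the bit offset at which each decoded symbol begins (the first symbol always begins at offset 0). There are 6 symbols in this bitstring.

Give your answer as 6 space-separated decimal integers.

Bit 0: prefix='0' (no match yet)
Bit 1: prefix='01' (no match yet)
Bit 2: prefix='011' -> emit 'm', reset
Bit 3: prefix='0' (no match yet)
Bit 4: prefix='01' (no match yet)
Bit 5: prefix='011' -> emit 'm', reset
Bit 6: prefix='0' (no match yet)
Bit 7: prefix='00' -> emit 'l', reset
Bit 8: prefix='1' -> emit 'o', reset
Bit 9: prefix='0' (no match yet)
Bit 10: prefix='00' -> emit 'l', reset
Bit 11: prefix='0' (no match yet)
Bit 12: prefix='00' -> emit 'l', reset

Answer: 0 3 6 8 9 11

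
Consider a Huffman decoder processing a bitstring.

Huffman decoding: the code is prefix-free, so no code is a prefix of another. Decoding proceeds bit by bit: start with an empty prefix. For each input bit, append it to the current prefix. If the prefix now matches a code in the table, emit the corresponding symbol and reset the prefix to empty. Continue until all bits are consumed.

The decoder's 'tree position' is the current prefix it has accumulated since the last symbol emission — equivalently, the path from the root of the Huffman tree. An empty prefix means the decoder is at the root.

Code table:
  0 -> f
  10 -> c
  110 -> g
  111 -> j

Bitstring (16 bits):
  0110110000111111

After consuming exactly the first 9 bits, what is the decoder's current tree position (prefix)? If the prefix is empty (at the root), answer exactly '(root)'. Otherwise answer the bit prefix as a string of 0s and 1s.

Answer: (root)

Derivation:
Bit 0: prefix='0' -> emit 'f', reset
Bit 1: prefix='1' (no match yet)
Bit 2: prefix='11' (no match yet)
Bit 3: prefix='110' -> emit 'g', reset
Bit 4: prefix='1' (no match yet)
Bit 5: prefix='11' (no match yet)
Bit 6: prefix='110' -> emit 'g', reset
Bit 7: prefix='0' -> emit 'f', reset
Bit 8: prefix='0' -> emit 'f', reset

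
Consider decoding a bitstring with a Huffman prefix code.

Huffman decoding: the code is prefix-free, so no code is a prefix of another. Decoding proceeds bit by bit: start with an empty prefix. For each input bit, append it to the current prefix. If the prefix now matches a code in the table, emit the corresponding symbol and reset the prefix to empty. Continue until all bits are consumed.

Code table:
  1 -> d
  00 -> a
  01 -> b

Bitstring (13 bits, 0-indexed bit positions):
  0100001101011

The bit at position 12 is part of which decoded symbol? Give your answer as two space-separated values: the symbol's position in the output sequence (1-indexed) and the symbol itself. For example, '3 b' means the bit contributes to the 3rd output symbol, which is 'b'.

Bit 0: prefix='0' (no match yet)
Bit 1: prefix='01' -> emit 'b', reset
Bit 2: prefix='0' (no match yet)
Bit 3: prefix='00' -> emit 'a', reset
Bit 4: prefix='0' (no match yet)
Bit 5: prefix='00' -> emit 'a', reset
Bit 6: prefix='1' -> emit 'd', reset
Bit 7: prefix='1' -> emit 'd', reset
Bit 8: prefix='0' (no match yet)
Bit 9: prefix='01' -> emit 'b', reset
Bit 10: prefix='0' (no match yet)
Bit 11: prefix='01' -> emit 'b', reset
Bit 12: prefix='1' -> emit 'd', reset

Answer: 8 d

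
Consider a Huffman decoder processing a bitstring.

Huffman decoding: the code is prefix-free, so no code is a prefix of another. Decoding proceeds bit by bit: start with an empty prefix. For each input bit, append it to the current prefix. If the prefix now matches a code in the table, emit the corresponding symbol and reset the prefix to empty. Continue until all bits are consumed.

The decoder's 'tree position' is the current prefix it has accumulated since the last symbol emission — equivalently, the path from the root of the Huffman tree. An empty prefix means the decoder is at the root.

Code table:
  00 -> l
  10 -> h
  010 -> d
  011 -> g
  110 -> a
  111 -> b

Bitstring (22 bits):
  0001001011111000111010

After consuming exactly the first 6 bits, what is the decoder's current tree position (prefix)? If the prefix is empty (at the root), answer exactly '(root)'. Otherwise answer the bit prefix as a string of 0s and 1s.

Answer: 0

Derivation:
Bit 0: prefix='0' (no match yet)
Bit 1: prefix='00' -> emit 'l', reset
Bit 2: prefix='0' (no match yet)
Bit 3: prefix='01' (no match yet)
Bit 4: prefix='010' -> emit 'd', reset
Bit 5: prefix='0' (no match yet)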